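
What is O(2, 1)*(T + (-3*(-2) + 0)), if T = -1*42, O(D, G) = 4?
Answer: -144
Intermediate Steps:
T = -42
O(2, 1)*(T + (-3*(-2) + 0)) = 4*(-42 + (-3*(-2) + 0)) = 4*(-42 + (6 + 0)) = 4*(-42 + 6) = 4*(-36) = -144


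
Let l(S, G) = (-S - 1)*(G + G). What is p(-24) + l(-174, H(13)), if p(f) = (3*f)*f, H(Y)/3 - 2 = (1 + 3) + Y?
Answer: 21450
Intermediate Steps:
H(Y) = 18 + 3*Y (H(Y) = 6 + 3*((1 + 3) + Y) = 6 + 3*(4 + Y) = 6 + (12 + 3*Y) = 18 + 3*Y)
l(S, G) = 2*G*(-1 - S) (l(S, G) = (-1 - S)*(2*G) = 2*G*(-1 - S))
p(f) = 3*f**2
p(-24) + l(-174, H(13)) = 3*(-24)**2 - 2*(18 + 3*13)*(1 - 174) = 3*576 - 2*(18 + 39)*(-173) = 1728 - 2*57*(-173) = 1728 + 19722 = 21450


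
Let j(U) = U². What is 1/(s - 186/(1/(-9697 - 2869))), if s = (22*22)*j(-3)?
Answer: 1/2341632 ≈ 4.2705e-7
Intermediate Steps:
s = 4356 (s = (22*22)*(-3)² = 484*9 = 4356)
1/(s - 186/(1/(-9697 - 2869))) = 1/(4356 - 186/(1/(-9697 - 2869))) = 1/(4356 - 186/(1/(-12566))) = 1/(4356 - 186/(-1/12566)) = 1/(4356 - 186*(-12566)) = 1/(4356 + 2337276) = 1/2341632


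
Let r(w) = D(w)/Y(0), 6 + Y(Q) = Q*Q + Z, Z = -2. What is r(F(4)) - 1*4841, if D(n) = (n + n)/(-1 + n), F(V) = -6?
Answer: -67777/14 ≈ -4841.2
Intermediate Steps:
D(n) = 2*n/(-1 + n) (D(n) = (2*n)/(-1 + n) = 2*n/(-1 + n))
Y(Q) = -8 + Q² (Y(Q) = -6 + (Q*Q - 2) = -6 + (Q² - 2) = -6 + (-2 + Q²) = -8 + Q²)
r(w) = -w/(4*(-1 + w)) (r(w) = (2*w/(-1 + w))/(-8 + 0²) = (2*w/(-1 + w))/(-8 + 0) = (2*w/(-1 + w))/(-8) = (2*w/(-1 + w))*(-⅛) = -w/(4*(-1 + w)))
r(F(4)) - 1*4841 = -1*(-6)/(-4 + 4*(-6)) - 1*4841 = -1*(-6)/(-4 - 24) - 4841 = -1*(-6)/(-28) - 4841 = -1*(-6)*(-1/28) - 4841 = -3/14 - 4841 = -67777/14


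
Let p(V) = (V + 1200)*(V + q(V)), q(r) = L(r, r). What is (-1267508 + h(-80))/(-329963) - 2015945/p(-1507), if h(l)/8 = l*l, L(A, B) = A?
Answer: 460260099749/305314103974 ≈ 1.5075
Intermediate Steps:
q(r) = r
p(V) = 2*V*(1200 + V) (p(V) = (V + 1200)*(V + V) = (1200 + V)*(2*V) = 2*V*(1200 + V))
h(l) = 8*l² (h(l) = 8*(l*l) = 8*l²)
(-1267508 + h(-80))/(-329963) - 2015945/p(-1507) = (-1267508 + 8*(-80)²)/(-329963) - 2015945*(-1/(3014*(1200 - 1507))) = (-1267508 + 8*6400)*(-1/329963) - 2015945/(2*(-1507)*(-307)) = (-1267508 + 51200)*(-1/329963) - 2015945/925298 = -1216308*(-1/329963) - 2015945*1/925298 = 1216308/329963 - 2015945/925298 = 460260099749/305314103974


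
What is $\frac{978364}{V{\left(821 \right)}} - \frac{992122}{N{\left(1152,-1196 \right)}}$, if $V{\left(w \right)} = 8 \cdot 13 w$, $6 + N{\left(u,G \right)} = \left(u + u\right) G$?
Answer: $\frac{347585174951}{29410412070} \approx 11.818$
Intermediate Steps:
$N{\left(u,G \right)} = -6 + 2 G u$ ($N{\left(u,G \right)} = -6 + \left(u + u\right) G = -6 + 2 u G = -6 + 2 G u$)
$V{\left(w \right)} = 104 w$
$\frac{978364}{V{\left(821 \right)}} - \frac{992122}{N{\left(1152,-1196 \right)}} = \frac{978364}{104 \cdot 821} - \frac{992122}{-6 + 2 \left(-1196\right) 1152} = \frac{978364}{85384} - \frac{992122}{-6 - 2755584} = 978364 \cdot \frac{1}{85384} - \frac{992122}{-2755590} = \frac{244591}{21346} - - \frac{496061}{1377795} = \frac{244591}{21346} + \frac{496061}{1377795} = \frac{347585174951}{29410412070}$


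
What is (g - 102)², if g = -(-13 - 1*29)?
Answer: 3600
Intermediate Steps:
g = 42 (g = -(-13 - 29) = -1*(-42) = 42)
(g - 102)² = (42 - 102)² = (-60)² = 3600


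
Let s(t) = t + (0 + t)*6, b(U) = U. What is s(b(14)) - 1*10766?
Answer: -10668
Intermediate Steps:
s(t) = 7*t (s(t) = t + t*6 = t + 6*t = 7*t)
s(b(14)) - 1*10766 = 7*14 - 1*10766 = 98 - 10766 = -10668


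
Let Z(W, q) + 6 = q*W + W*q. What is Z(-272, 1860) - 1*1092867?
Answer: -2104713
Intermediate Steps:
Z(W, q) = -6 + 2*W*q (Z(W, q) = -6 + (q*W + W*q) = -6 + (W*q + W*q) = -6 + 2*W*q)
Z(-272, 1860) - 1*1092867 = (-6 + 2*(-272)*1860) - 1*1092867 = (-6 - 1011840) - 1092867 = -1011846 - 1092867 = -2104713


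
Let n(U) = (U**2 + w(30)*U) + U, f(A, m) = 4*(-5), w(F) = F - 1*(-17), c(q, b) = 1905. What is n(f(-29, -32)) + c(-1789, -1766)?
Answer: 1345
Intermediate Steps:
w(F) = 17 + F (w(F) = F + 17 = 17 + F)
f(A, m) = -20
n(U) = U**2 + 48*U (n(U) = (U**2 + (17 + 30)*U) + U = (U**2 + 47*U) + U = U**2 + 48*U)
n(f(-29, -32)) + c(-1789, -1766) = -20*(48 - 20) + 1905 = -20*28 + 1905 = -560 + 1905 = 1345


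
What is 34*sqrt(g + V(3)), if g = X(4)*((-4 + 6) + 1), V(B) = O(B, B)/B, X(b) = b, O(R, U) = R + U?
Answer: 34*sqrt(14) ≈ 127.22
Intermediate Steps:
V(B) = 2 (V(B) = (B + B)/B = (2*B)/B = 2)
g = 12 (g = 4*((-4 + 6) + 1) = 4*(2 + 1) = 4*3 = 12)
34*sqrt(g + V(3)) = 34*sqrt(12 + 2) = 34*sqrt(14)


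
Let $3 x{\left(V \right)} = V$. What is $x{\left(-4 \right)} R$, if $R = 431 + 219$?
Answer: $- \frac{2600}{3} \approx -866.67$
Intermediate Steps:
$x{\left(V \right)} = \frac{V}{3}$
$R = 650$
$x{\left(-4 \right)} R = \frac{1}{3} \left(-4\right) 650 = \left(- \frac{4}{3}\right) 650 = - \frac{2600}{3}$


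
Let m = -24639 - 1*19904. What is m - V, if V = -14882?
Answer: -29661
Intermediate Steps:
m = -44543 (m = -24639 - 19904 = -44543)
m - V = -44543 - 1*(-14882) = -44543 + 14882 = -29661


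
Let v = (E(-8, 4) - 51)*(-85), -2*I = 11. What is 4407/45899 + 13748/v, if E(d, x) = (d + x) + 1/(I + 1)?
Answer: 837906969/277000465 ≈ 3.0249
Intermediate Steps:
I = -11/2 (I = -1/2*11 = -11/2 ≈ -5.5000)
E(d, x) = -2/9 + d + x (E(d, x) = (d + x) + 1/(-11/2 + 1) = (d + x) + 1/(-9/2) = (d + x) - 2/9 = -2/9 + d + x)
v = 42245/9 (v = ((-2/9 - 8 + 4) - 51)*(-85) = (-38/9 - 51)*(-85) = -497/9*(-85) = 42245/9 ≈ 4693.9)
4407/45899 + 13748/v = 4407/45899 + 13748/(42245/9) = 4407*(1/45899) + 13748*(9/42245) = 4407/45899 + 17676/6035 = 837906969/277000465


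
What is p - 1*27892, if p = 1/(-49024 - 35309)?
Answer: -2352216037/84333 ≈ -27892.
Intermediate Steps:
p = -1/84333 (p = 1/(-84333) = -1/84333 ≈ -1.1858e-5)
p - 1*27892 = -1/84333 - 1*27892 = -1/84333 - 27892 = -2352216037/84333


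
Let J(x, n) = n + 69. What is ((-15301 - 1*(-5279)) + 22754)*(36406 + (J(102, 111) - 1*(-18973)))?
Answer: 707377188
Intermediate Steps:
J(x, n) = 69 + n
((-15301 - 1*(-5279)) + 22754)*(36406 + (J(102, 111) - 1*(-18973))) = ((-15301 - 1*(-5279)) + 22754)*(36406 + ((69 + 111) - 1*(-18973))) = ((-15301 + 5279) + 22754)*(36406 + (180 + 18973)) = (-10022 + 22754)*(36406 + 19153) = 12732*55559 = 707377188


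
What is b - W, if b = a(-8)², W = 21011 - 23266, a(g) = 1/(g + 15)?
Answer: 110496/49 ≈ 2255.0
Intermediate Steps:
a(g) = 1/(15 + g)
W = -2255
b = 1/49 (b = (1/(15 - 8))² = (1/7)² = (⅐)² = 1/49 ≈ 0.020408)
b - W = 1/49 - 1*(-2255) = 1/49 + 2255 = 110496/49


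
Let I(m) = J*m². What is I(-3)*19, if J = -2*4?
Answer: -1368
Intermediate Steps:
J = -8
I(m) = -8*m²
I(-3)*19 = -8*(-3)²*19 = -8*9*19 = -72*19 = -1368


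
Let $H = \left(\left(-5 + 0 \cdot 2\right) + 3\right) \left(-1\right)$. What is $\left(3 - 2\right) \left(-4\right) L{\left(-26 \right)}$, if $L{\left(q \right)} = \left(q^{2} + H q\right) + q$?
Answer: $-2392$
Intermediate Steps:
$H = 2$ ($H = \left(\left(-5 + 0\right) + 3\right) \left(-1\right) = \left(-5 + 3\right) \left(-1\right) = \left(-2\right) \left(-1\right) = 2$)
$L{\left(q \right)} = q^{2} + 3 q$ ($L{\left(q \right)} = \left(q^{2} + 2 q\right) + q = q^{2} + 3 q$)
$\left(3 - 2\right) \left(-4\right) L{\left(-26 \right)} = \left(3 - 2\right) \left(-4\right) \left(- 26 \left(3 - 26\right)\right) = 1 \left(-4\right) \left(\left(-26\right) \left(-23\right)\right) = \left(-4\right) 598 = -2392$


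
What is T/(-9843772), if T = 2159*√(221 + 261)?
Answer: -2159*√482/9843772 ≈ -0.0048152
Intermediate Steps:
T = 2159*√482 ≈ 47400.
T/(-9843772) = (2159*√482)/(-9843772) = (2159*√482)*(-1/9843772) = -2159*√482/9843772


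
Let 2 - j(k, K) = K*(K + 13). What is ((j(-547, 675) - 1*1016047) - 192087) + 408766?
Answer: -1263766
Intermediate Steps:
j(k, K) = 2 - K*(13 + K) (j(k, K) = 2 - K*(K + 13) = 2 - K*(13 + K))
((j(-547, 675) - 1*1016047) - 192087) + 408766 = (((2 - 1*675**2 - 13*675) - 1*1016047) - 192087) + 408766 = (((2 - 1*455625 - 8775) - 1016047) - 192087) + 408766 = (((2 - 455625 - 8775) - 1016047) - 192087) + 408766 = ((-464398 - 1016047) - 192087) + 408766 = (-1480445 - 192087) + 408766 = -1672532 + 408766 = -1263766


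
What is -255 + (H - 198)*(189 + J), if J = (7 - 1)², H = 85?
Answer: -25680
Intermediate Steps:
J = 36 (J = 6² = 36)
-255 + (H - 198)*(189 + J) = -255 + (85 - 198)*(189 + 36) = -255 - 113*225 = -255 - 25425 = -25680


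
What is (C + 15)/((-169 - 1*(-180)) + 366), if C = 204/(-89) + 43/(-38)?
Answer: 39151/1275014 ≈ 0.030706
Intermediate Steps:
C = -11579/3382 (C = 204*(-1/89) + 43*(-1/38) = -204/89 - 43/38 = -11579/3382 ≈ -3.4237)
(C + 15)/((-169 - 1*(-180)) + 366) = (-11579/3382 + 15)/((-169 - 1*(-180)) + 366) = 39151/(3382*((-169 + 180) + 366)) = 39151/(3382*(11 + 366)) = (39151/3382)/377 = (39151/3382)*(1/377) = 39151/1275014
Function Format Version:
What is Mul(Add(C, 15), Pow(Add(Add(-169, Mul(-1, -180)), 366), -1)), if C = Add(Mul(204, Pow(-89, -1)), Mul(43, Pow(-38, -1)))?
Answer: Rational(39151, 1275014) ≈ 0.030706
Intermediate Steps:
C = Rational(-11579, 3382) (C = Add(Mul(204, Rational(-1, 89)), Mul(43, Rational(-1, 38))) = Add(Rational(-204, 89), Rational(-43, 38)) = Rational(-11579, 3382) ≈ -3.4237)
Mul(Add(C, 15), Pow(Add(Add(-169, Mul(-1, -180)), 366), -1)) = Mul(Add(Rational(-11579, 3382), 15), Pow(Add(Add(-169, Mul(-1, -180)), 366), -1)) = Mul(Rational(39151, 3382), Pow(Add(Add(-169, 180), 366), -1)) = Mul(Rational(39151, 3382), Pow(Add(11, 366), -1)) = Mul(Rational(39151, 3382), Pow(377, -1)) = Mul(Rational(39151, 3382), Rational(1, 377)) = Rational(39151, 1275014)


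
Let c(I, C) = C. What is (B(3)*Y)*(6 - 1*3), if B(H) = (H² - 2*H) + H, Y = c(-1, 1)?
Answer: 18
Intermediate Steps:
Y = 1
B(H) = H² - H
(B(3)*Y)*(6 - 1*3) = ((3*(-1 + 3))*1)*(6 - 1*3) = ((3*2)*1)*(6 - 3) = (6*1)*3 = 6*3 = 18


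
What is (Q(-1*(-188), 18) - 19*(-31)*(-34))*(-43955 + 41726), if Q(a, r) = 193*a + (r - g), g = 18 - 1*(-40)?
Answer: -36149922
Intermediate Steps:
g = 58 (g = 18 + 40 = 58)
Q(a, r) = -58 + r + 193*a (Q(a, r) = 193*a + (r - 1*58) = 193*a + (r - 58) = 193*a + (-58 + r) = -58 + r + 193*a)
(Q(-1*(-188), 18) - 19*(-31)*(-34))*(-43955 + 41726) = ((-58 + 18 + 193*(-1*(-188))) - 19*(-31)*(-34))*(-43955 + 41726) = ((-58 + 18 + 193*188) + 589*(-34))*(-2229) = ((-58 + 18 + 36284) - 20026)*(-2229) = (36244 - 20026)*(-2229) = 16218*(-2229) = -36149922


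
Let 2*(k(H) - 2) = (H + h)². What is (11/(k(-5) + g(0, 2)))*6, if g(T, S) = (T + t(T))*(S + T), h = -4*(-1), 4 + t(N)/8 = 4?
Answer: 132/5 ≈ 26.400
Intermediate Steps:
t(N) = 0 (t(N) = -32 + 8*4 = -32 + 32 = 0)
h = 4
k(H) = 2 + (4 + H)²/2 (k(H) = 2 + (H + 4)²/2 = 2 + (4 + H)²/2)
g(T, S) = T*(S + T) (g(T, S) = (T + 0)*(S + T) = T*(S + T))
(11/(k(-5) + g(0, 2)))*6 = (11/((2 + (4 - 5)²/2) + 0*(2 + 0)))*6 = (11/((2 + (½)*(-1)²) + 0*2))*6 = (11/((2 + (½)*1) + 0))*6 = (11/((2 + ½) + 0))*6 = (11/(5/2 + 0))*6 = (11/(5/2))*6 = ((⅖)*11)*6 = (22/5)*6 = 132/5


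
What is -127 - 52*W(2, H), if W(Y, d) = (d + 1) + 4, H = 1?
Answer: -439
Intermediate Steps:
W(Y, d) = 5 + d (W(Y, d) = (1 + d) + 4 = 5 + d)
-127 - 52*W(2, H) = -127 - 52*(5 + 1) = -127 - 52*6 = -127 - 312 = -439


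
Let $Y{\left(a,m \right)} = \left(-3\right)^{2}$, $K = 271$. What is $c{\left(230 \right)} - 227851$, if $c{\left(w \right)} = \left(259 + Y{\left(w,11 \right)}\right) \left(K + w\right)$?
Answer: $-93583$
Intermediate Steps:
$Y{\left(a,m \right)} = 9$
$c{\left(w \right)} = 72628 + 268 w$ ($c{\left(w \right)} = \left(259 + 9\right) \left(271 + w\right) = 268 \left(271 + w\right) = 72628 + 268 w$)
$c{\left(230 \right)} - 227851 = \left(72628 + 268 \cdot 230\right) - 227851 = \left(72628 + 61640\right) - 227851 = 134268 - 227851 = -93583$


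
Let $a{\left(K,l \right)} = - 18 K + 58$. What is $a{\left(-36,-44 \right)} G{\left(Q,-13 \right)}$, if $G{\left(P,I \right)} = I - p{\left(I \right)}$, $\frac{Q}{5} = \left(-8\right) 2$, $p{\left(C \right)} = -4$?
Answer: $-6354$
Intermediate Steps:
$a{\left(K,l \right)} = 58 - 18 K$
$Q = -80$ ($Q = 5 \left(\left(-8\right) 2\right) = 5 \left(-16\right) = -80$)
$G{\left(P,I \right)} = 4 + I$ ($G{\left(P,I \right)} = I - -4 = I + 4 = 4 + I$)
$a{\left(-36,-44 \right)} G{\left(Q,-13 \right)} = \left(58 - -648\right) \left(4 - 13\right) = \left(58 + 648\right) \left(-9\right) = 706 \left(-9\right) = -6354$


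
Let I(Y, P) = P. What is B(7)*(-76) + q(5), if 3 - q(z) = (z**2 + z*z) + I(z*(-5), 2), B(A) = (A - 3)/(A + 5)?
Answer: -223/3 ≈ -74.333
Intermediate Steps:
B(A) = (-3 + A)/(5 + A)
q(z) = 1 - 2*z**2 (q(z) = 3 - ((z**2 + z*z) + 2) = 3 - ((z**2 + z**2) + 2) = 3 - (2*z**2 + 2) = 3 - (2 + 2*z**2) = 3 + (-2 - 2*z**2) = 1 - 2*z**2)
B(7)*(-76) + q(5) = ((-3 + 7)/(5 + 7))*(-76) + (1 - 2*5**2) = (4/12)*(-76) + (1 - 2*25) = ((1/12)*4)*(-76) + (1 - 50) = (1/3)*(-76) - 49 = -76/3 - 49 = -223/3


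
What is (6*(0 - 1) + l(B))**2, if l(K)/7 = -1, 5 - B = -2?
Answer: 169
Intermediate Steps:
B = 7 (B = 5 - 1*(-2) = 5 + 2 = 7)
l(K) = -7 (l(K) = 7*(-1) = -7)
(6*(0 - 1) + l(B))**2 = (6*(0 - 1) - 7)**2 = (6*(-1) - 7)**2 = (-6 - 7)**2 = (-13)**2 = 169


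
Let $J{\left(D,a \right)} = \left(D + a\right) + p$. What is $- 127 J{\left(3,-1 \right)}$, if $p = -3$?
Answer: $127$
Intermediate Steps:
$J{\left(D,a \right)} = -3 + D + a$ ($J{\left(D,a \right)} = \left(D + a\right) - 3 = -3 + D + a$)
$- 127 J{\left(3,-1 \right)} = - 127 \left(-3 + 3 - 1\right) = \left(-127\right) \left(-1\right) = 127$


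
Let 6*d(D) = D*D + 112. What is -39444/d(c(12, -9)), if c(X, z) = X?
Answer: -29583/32 ≈ -924.47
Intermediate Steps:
d(D) = 56/3 + D**2/6 (d(D) = (D*D + 112)/6 = (D**2 + 112)/6 = (112 + D**2)/6 = 56/3 + D**2/6)
-39444/d(c(12, -9)) = -39444/(56/3 + (1/6)*12**2) = -39444/(56/3 + (1/6)*144) = -39444/(56/3 + 24) = -39444/128/3 = -39444*3/128 = -29583/32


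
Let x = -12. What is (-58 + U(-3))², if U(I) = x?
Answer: 4900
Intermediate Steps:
U(I) = -12
(-58 + U(-3))² = (-58 - 12)² = (-70)² = 4900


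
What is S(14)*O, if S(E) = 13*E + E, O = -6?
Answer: -1176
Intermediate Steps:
S(E) = 14*E
S(14)*O = (14*14)*(-6) = 196*(-6) = -1176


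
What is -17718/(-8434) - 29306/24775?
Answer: 95898323/104476175 ≈ 0.91790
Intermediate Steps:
-17718/(-8434) - 29306/24775 = -17718*(-1/8434) - 29306*1/24775 = 8859/4217 - 29306/24775 = 95898323/104476175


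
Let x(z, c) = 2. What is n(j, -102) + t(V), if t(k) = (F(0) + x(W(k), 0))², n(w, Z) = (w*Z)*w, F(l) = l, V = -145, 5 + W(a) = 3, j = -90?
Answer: -826196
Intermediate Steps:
W(a) = -2 (W(a) = -5 + 3 = -2)
n(w, Z) = Z*w² (n(w, Z) = (Z*w)*w = Z*w²)
t(k) = 4 (t(k) = (0 + 2)² = 2² = 4)
n(j, -102) + t(V) = -102*(-90)² + 4 = -102*8100 + 4 = -826200 + 4 = -826196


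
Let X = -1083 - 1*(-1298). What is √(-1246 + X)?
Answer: I*√1031 ≈ 32.109*I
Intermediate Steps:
X = 215 (X = -1083 + 1298 = 215)
√(-1246 + X) = √(-1246 + 215) = √(-1031) = I*√1031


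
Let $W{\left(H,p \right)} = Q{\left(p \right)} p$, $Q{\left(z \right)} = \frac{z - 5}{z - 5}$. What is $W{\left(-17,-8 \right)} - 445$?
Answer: $-453$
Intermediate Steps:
$Q{\left(z \right)} = 1$ ($Q{\left(z \right)} = \frac{-5 + z}{-5 + z} = 1$)
$W{\left(H,p \right)} = p$ ($W{\left(H,p \right)} = 1 p = p$)
$W{\left(-17,-8 \right)} - 445 = -8 - 445 = -453$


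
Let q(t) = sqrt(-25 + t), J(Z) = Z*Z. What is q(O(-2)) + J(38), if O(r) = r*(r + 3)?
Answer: 1444 + 3*I*sqrt(3) ≈ 1444.0 + 5.1962*I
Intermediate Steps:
O(r) = r*(3 + r)
J(Z) = Z**2
q(O(-2)) + J(38) = sqrt(-25 - 2*(3 - 2)) + 38**2 = sqrt(-25 - 2*1) + 1444 = sqrt(-25 - 2) + 1444 = sqrt(-27) + 1444 = 3*I*sqrt(3) + 1444 = 1444 + 3*I*sqrt(3)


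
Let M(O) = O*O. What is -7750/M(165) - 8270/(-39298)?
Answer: -1588175/21397761 ≈ -0.074221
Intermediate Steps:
M(O) = O²
-7750/M(165) - 8270/(-39298) = -7750/(165²) - 8270/(-39298) = -7750/27225 - 8270*(-1/39298) = -7750*1/27225 + 4135/19649 = -310/1089 + 4135/19649 = -1588175/21397761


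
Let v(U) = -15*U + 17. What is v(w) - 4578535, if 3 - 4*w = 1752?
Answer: -18287837/4 ≈ -4.5720e+6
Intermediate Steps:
w = -1749/4 (w = 3/4 - 1/4*1752 = 3/4 - 438 = -1749/4 ≈ -437.25)
v(U) = 17 - 15*U
v(w) - 4578535 = (17 - 15*(-1749/4)) - 4578535 = (17 + 26235/4) - 4578535 = 26303/4 - 4578535 = -18287837/4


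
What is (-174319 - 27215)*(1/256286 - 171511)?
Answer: 4429300965367215/128143 ≈ 3.4565e+10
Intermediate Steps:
(-174319 - 27215)*(1/256286 - 171511) = -201534*(1/256286 - 171511) = -201534*(-43955868145/256286) = 4429300965367215/128143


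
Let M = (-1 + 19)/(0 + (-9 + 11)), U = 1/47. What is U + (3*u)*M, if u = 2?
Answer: 2539/47 ≈ 54.021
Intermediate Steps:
U = 1/47 ≈ 0.021277
M = 9 (M = 18/(0 + 2) = 18/2 = 18*(½) = 9)
U + (3*u)*M = 1/47 + (3*2)*9 = 1/47 + 6*9 = 1/47 + 54 = 2539/47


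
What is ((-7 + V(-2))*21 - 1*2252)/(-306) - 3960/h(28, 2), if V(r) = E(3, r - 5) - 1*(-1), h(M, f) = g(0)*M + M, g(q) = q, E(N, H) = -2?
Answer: -143000/1071 ≈ -133.52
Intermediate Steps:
h(M, f) = M (h(M, f) = 0*M + M = 0 + M = M)
V(r) = -1 (V(r) = -2 - 1*(-1) = -2 + 1 = -1)
((-7 + V(-2))*21 - 1*2252)/(-306) - 3960/h(28, 2) = ((-7 - 1)*21 - 1*2252)/(-306) - 3960/28 = (-8*21 - 2252)*(-1/306) - 3960*1/28 = (-168 - 2252)*(-1/306) - 990/7 = -2420*(-1/306) - 990/7 = 1210/153 - 990/7 = -143000/1071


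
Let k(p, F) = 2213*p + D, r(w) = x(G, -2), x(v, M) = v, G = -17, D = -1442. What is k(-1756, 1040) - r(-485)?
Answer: -3887453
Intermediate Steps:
r(w) = -17
k(p, F) = -1442 + 2213*p (k(p, F) = 2213*p - 1442 = -1442 + 2213*p)
k(-1756, 1040) - r(-485) = (-1442 + 2213*(-1756)) - 1*(-17) = (-1442 - 3886028) + 17 = -3887470 + 17 = -3887453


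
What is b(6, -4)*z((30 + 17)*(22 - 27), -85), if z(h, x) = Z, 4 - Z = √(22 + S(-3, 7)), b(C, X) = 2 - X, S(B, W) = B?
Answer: 24 - 6*√19 ≈ -2.1534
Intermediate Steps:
Z = 4 - √19 (Z = 4 - √(22 - 3) = 4 - √19 ≈ -0.35890)
z(h, x) = 4 - √19
b(6, -4)*z((30 + 17)*(22 - 27), -85) = (2 - 1*(-4))*(4 - √19) = (2 + 4)*(4 - √19) = 6*(4 - √19) = 24 - 6*√19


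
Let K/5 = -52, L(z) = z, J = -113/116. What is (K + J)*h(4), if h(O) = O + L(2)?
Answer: -90819/58 ≈ -1565.8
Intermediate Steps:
J = -113/116 (J = -113*1/116 = -113/116 ≈ -0.97414)
K = -260 (K = 5*(-52) = -260)
h(O) = 2 + O (h(O) = O + 2 = 2 + O)
(K + J)*h(4) = (-260 - 113/116)*(2 + 4) = -30273/116*6 = -90819/58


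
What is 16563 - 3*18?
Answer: 16509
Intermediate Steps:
16563 - 3*18 = 16563 - 1*54 = 16563 - 54 = 16509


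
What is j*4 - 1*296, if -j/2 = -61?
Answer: 192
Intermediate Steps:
j = 122 (j = -2*(-61) = 122)
j*4 - 1*296 = 122*4 - 1*296 = 488 - 296 = 192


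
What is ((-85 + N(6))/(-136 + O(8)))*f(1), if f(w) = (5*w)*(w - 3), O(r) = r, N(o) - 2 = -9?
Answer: -115/16 ≈ -7.1875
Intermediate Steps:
N(o) = -7 (N(o) = 2 - 9 = -7)
f(w) = 5*w*(-3 + w) (f(w) = (5*w)*(-3 + w) = 5*w*(-3 + w))
((-85 + N(6))/(-136 + O(8)))*f(1) = ((-85 - 7)/(-136 + 8))*(5*1*(-3 + 1)) = (-92/(-128))*(5*1*(-2)) = -92*(-1/128)*(-10) = (23/32)*(-10) = -115/16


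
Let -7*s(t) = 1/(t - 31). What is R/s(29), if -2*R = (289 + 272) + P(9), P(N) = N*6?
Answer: -4305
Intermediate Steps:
P(N) = 6*N
s(t) = -1/(7*(-31 + t)) (s(t) = -1/(7*(t - 31)) = -1/(7*(-31 + t)))
R = -615/2 (R = -((289 + 272) + 6*9)/2 = -(561 + 54)/2 = -½*615 = -615/2 ≈ -307.50)
R/s(29) = -615/(2*((-1/(-217 + 7*29)))) = -615/(2*((-1/(-217 + 203)))) = -615/(2*((-1/(-14)))) = -615/(2*((-1*(-1/14)))) = -615/(2*1/14) = -615/2*14 = -4305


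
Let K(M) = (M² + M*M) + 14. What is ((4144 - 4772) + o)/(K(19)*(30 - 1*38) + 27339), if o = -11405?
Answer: -12033/21451 ≈ -0.56095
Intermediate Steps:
K(M) = 14 + 2*M² (K(M) = (M² + M²) + 14 = 2*M² + 14 = 14 + 2*M²)
((4144 - 4772) + o)/(K(19)*(30 - 1*38) + 27339) = ((4144 - 4772) - 11405)/((14 + 2*19²)*(30 - 1*38) + 27339) = (-628 - 11405)/((14 + 2*361)*(30 - 38) + 27339) = -12033/((14 + 722)*(-8) + 27339) = -12033/(736*(-8) + 27339) = -12033/(-5888 + 27339) = -12033/21451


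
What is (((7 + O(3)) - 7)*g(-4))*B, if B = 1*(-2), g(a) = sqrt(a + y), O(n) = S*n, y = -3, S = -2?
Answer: 12*I*sqrt(7) ≈ 31.749*I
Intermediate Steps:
O(n) = -2*n
g(a) = sqrt(-3 + a) (g(a) = sqrt(a - 3) = sqrt(-3 + a))
B = -2
(((7 + O(3)) - 7)*g(-4))*B = (((7 - 2*3) - 7)*sqrt(-3 - 4))*(-2) = (((7 - 6) - 7)*sqrt(-7))*(-2) = ((1 - 7)*(I*sqrt(7)))*(-2) = -6*I*sqrt(7)*(-2) = 12*I*sqrt(7)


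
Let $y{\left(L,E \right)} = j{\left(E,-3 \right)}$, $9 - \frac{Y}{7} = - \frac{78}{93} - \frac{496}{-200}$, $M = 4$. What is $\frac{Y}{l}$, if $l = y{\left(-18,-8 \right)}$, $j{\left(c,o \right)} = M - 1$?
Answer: $\frac{13307}{775} \approx 17.17$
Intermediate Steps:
$Y = \frac{39921}{775}$ ($Y = 63 - 7 \left(- \frac{78}{93} - \frac{496}{-200}\right) = 63 - 7 \left(\left(-78\right) \frac{1}{93} - - \frac{62}{25}\right) = 63 - 7 \left(- \frac{26}{31} + \frac{62}{25}\right) = 63 - \frac{8904}{775} = \frac{39921}{775} \approx 51.511$)
$j{\left(c,o \right)} = 3$ ($j{\left(c,o \right)} = 4 - 1 = 3$)
$y{\left(L,E \right)} = 3$
$l = 3$
$\frac{Y}{l} = \frac{39921}{775 \cdot 3} = \frac{39921}{775} \cdot \frac{1}{3} = \frac{13307}{775}$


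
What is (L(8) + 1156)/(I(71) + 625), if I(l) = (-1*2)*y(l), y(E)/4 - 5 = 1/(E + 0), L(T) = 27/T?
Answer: 658525/332216 ≈ 1.9822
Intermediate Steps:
y(E) = 20 + 4/E (y(E) = 20 + 4/(E + 0) = 20 + 4/E)
I(l) = -40 - 8/l (I(l) = (-1*2)*(20 + 4/l) = -2*(20 + 4/l) = -40 - 8/l)
(L(8) + 1156)/(I(71) + 625) = (27/8 + 1156)/((-40 - 8/71) + 625) = 9275/(8*(-2848/71 + 625)) = 9275/(8*(41527/71)) = (9275/8)*(71/41527) = 658525/332216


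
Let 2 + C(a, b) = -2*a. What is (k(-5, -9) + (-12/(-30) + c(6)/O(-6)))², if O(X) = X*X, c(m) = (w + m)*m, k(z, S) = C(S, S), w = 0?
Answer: 7569/25 ≈ 302.76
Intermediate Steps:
C(a, b) = -2 - 2*a
k(z, S) = -2 - 2*S
c(m) = m² (c(m) = (0 + m)*m = m*m = m²)
O(X) = X²
(k(-5, -9) + (-12/(-30) + c(6)/O(-6)))² = ((-2 - 2*(-9)) + (-12/(-30) + 6²/((-6)²)))² = ((-2 + 18) + (-12*(-1/30) + 36/36))² = (16 + (⅖ + 36*(1/36)))² = (16 + (⅖ + 1))² = (16 + 7/5)² = (87/5)² = 7569/25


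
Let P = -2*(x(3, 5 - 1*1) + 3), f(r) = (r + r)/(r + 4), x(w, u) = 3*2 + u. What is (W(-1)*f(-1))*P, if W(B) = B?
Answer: -52/3 ≈ -17.333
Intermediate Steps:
x(w, u) = 6 + u
f(r) = 2*r/(4 + r) (f(r) = (2*r)/(4 + r) = 2*r/(4 + r))
P = -26 (P = -2*((6 + (5 - 1*1)) + 3) = -2*((6 + (5 - 1)) + 3) = -2*((6 + 4) + 3) = -2*(10 + 3) = -2*13 = -26)
(W(-1)*f(-1))*P = -2*(-1)/(4 - 1)*(-26) = -2*(-1)/3*(-26) = -1*(-⅔)*(-26) = (⅔)*(-26) = -52/3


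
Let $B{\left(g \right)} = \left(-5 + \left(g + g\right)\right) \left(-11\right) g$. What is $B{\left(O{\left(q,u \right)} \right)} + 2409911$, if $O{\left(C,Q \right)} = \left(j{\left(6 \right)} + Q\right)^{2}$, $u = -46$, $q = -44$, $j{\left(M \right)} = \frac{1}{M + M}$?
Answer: $- \frac{987721022003}{10368} \approx -9.5266 \cdot 10^{7}$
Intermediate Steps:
$j{\left(M \right)} = \frac{1}{2 M}$
$O{\left(C,Q \right)} = \left(\frac{1}{12} + Q\right)^{2}$ ($O{\left(C,Q \right)} = \left(\frac{1}{2 \cdot 6} + Q\right)^{2} = \left(\frac{1}{2} \cdot \frac{1}{6} + Q\right)^{2} = \left(\frac{1}{12} + Q\right)^{2}$)
$B{\left(g \right)} = g \left(55 - 22 g\right)$ ($B{\left(g \right)} = \left(-5 + 2 g\right) \left(-11\right) g = \left(55 - 22 g\right) g = g \left(55 - 22 g\right)$)
$B{\left(O{\left(q,u \right)} \right)} + 2409911 = 11 \frac{\left(1 + 12 \left(-46\right)\right)^{2}}{144} \left(5 - 2 \frac{\left(1 + 12 \left(-46\right)\right)^{2}}{144}\right) + 2409911 = 11 \frac{\left(1 - 552\right)^{2}}{144} \left(5 - 2 \frac{\left(1 - 552\right)^{2}}{144}\right) + 2409911 = 11 \frac{\left(-551\right)^{2}}{144} \left(5 - 2 \frac{\left(-551\right)^{2}}{144}\right) + 2409911 = 11 \cdot \frac{1}{144} \cdot 303601 \left(5 - 2 \cdot \frac{1}{144} \cdot 303601\right) + 2409911 = 11 \cdot \frac{303601}{144} \left(5 - \frac{303601}{72}\right) + 2409911 = 11 \cdot \frac{303601}{144} \left(- \frac{303241}{72}\right) + 2409911 = - \frac{1012706979251}{10368} + 2409911 = - \frac{987721022003}{10368}$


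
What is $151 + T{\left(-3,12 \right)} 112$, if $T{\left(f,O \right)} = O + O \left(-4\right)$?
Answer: $-3881$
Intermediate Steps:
$T{\left(f,O \right)} = - 3 O$ ($T{\left(f,O \right)} = O - 4 O = - 3 O$)
$151 + T{\left(-3,12 \right)} 112 = 151 + \left(-3\right) 12 \cdot 112 = 151 - 4032 = -3881$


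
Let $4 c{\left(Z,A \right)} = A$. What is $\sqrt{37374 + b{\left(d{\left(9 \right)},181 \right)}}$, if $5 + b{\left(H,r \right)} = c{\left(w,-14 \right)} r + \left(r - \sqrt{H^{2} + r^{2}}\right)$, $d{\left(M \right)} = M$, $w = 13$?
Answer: $\frac{\sqrt{147666 - 4 \sqrt{32842}}}{2} \approx 191.66$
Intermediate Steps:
$c{\left(Z,A \right)} = \frac{A}{4}$
$b{\left(H,r \right)} = -5 - \sqrt{H^{2} + r^{2}} - \frac{5 r}{2}$ ($b{\left(H,r \right)} = -5 + \left(\frac{1}{4} \left(-14\right) r + \left(r - \sqrt{H^{2} + r^{2}}\right)\right) = -5 - \left(\sqrt{H^{2} + r^{2}} + \frac{5 r}{2}\right) = -5 - \sqrt{H^{2} + r^{2}} - \frac{5 r}{2}$)
$\sqrt{37374 + b{\left(d{\left(9 \right)},181 \right)}} = \sqrt{37374 - \left(\frac{915}{2} + \sqrt{9^{2} + 181^{2}}\right)} = \sqrt{37374 - \left(\frac{915}{2} + \sqrt{81 + 32761}\right)} = \sqrt{37374 - \left(\frac{915}{2} + \sqrt{32842}\right)} = \sqrt{\frac{73833}{2} - \sqrt{32842}}$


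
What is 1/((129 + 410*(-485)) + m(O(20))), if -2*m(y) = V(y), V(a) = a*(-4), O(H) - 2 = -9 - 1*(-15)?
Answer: -1/198705 ≈ -5.0326e-6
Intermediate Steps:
O(H) = 8 (O(H) = 2 + (-9 - 1*(-15)) = 2 + (-9 + 15) = 2 + 6 = 8)
V(a) = -4*a
m(y) = 2*y (m(y) = -(-2)*y = 2*y)
1/((129 + 410*(-485)) + m(O(20))) = 1/((129 + 410*(-485)) + 2*8) = 1/((129 - 198850) + 16) = 1/(-198721 + 16) = 1/(-198705) = -1/198705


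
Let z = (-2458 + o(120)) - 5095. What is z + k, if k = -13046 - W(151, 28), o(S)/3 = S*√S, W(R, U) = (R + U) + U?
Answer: -20806 + 720*√30 ≈ -16862.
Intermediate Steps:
W(R, U) = R + 2*U
o(S) = 3*S^(3/2) (o(S) = 3*(S*√S) = 3*S^(3/2))
k = -13253 (k = -13046 - (151 + 2*28) = -13046 - (151 + 56) = -13046 - 1*207 = -13046 - 207 = -13253)
z = -7553 + 720*√30 (z = (-2458 + 3*120^(3/2)) - 5095 = (-2458 + 3*(240*√30)) - 5095 = (-2458 + 720*√30) - 5095 = -7553 + 720*√30 ≈ -3609.4)
z + k = (-7553 + 720*√30) - 13253 = -20806 + 720*√30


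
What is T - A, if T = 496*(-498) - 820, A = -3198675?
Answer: 2950847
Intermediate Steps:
T = -247828 (T = -247008 - 820 = -247828)
T - A = -247828 - 1*(-3198675) = -247828 + 3198675 = 2950847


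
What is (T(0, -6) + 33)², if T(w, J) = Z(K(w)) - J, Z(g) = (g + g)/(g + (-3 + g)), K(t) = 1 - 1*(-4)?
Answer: 80089/49 ≈ 1634.5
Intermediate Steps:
K(t) = 5 (K(t) = 1 + 4 = 5)
Z(g) = 2*g/(-3 + 2*g) (Z(g) = (2*g)/(-3 + 2*g) = 2*g/(-3 + 2*g))
T(w, J) = 10/7 - J (T(w, J) = 2*5/(-3 + 2*5) - J = 2*5/(-3 + 10) - J = 2*5/7 - J = 2*5*(⅐) - J = 10/7 - J)
(T(0, -6) + 33)² = ((10/7 - 1*(-6)) + 33)² = ((10/7 + 6) + 33)² = (52/7 + 33)² = (283/7)² = 80089/49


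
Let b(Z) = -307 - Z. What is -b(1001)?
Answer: 1308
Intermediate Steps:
-b(1001) = -(-307 - 1*1001) = -(-307 - 1001) = -1*(-1308) = 1308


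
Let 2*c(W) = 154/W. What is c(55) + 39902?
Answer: 199517/5 ≈ 39903.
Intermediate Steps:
c(W) = 77/W (c(W) = (154/W)/2 = 77/W)
c(55) + 39902 = 77/55 + 39902 = 77*(1/55) + 39902 = 7/5 + 39902 = 199517/5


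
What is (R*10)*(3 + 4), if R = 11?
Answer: 770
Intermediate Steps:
(R*10)*(3 + 4) = (11*10)*(3 + 4) = 110*7 = 770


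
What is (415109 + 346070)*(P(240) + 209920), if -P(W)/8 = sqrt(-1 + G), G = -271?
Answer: 159786695680 - 24357728*I*sqrt(17) ≈ 1.5979e+11 - 1.0043e+8*I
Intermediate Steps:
P(W) = -32*I*sqrt(17) (P(W) = -8*sqrt(-1 - 271) = -32*I*sqrt(17))
(415109 + 346070)*(P(240) + 209920) = (415109 + 346070)*(-32*I*sqrt(17) + 209920) = 761179*(209920 - 32*I*sqrt(17)) = 159786695680 - 24357728*I*sqrt(17)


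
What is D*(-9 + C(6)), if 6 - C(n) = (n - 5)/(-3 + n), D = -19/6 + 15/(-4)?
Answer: 415/18 ≈ 23.056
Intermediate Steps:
D = -83/12 (D = -19*⅙ + 15*(-¼) = -19/6 - 15/4 = -83/12 ≈ -6.9167)
C(n) = 6 - (-5 + n)/(-3 + n) (C(n) = 6 - (n - 5)/(-3 + n) = 6 - (-5 + n)/(-3 + n))
D*(-9 + C(6)) = -83*(-9 + (-13 + 5*6)/(-3 + 6))/12 = -83*(-9 + (-13 + 30)/3)/12 = -83*(-9 + (⅓)*17)/12 = -83*(-9 + 17/3)/12 = -83/12*(-10/3) = 415/18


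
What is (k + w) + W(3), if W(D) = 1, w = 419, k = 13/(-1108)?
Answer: 465347/1108 ≈ 419.99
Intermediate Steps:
k = -13/1108 (k = 13*(-1/1108) = -13/1108 ≈ -0.011733)
(k + w) + W(3) = (-13/1108 + 419) + 1 = 464239/1108 + 1 = 465347/1108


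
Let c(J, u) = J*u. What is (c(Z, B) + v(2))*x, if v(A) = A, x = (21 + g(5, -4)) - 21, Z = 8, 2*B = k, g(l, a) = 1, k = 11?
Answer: 46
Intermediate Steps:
B = 11/2 (B = (½)*11 = 11/2 ≈ 5.5000)
x = 1 (x = (21 + 1) - 21 = 22 - 21 = 1)
(c(Z, B) + v(2))*x = (8*(11/2) + 2)*1 = (44 + 2)*1 = 46*1 = 46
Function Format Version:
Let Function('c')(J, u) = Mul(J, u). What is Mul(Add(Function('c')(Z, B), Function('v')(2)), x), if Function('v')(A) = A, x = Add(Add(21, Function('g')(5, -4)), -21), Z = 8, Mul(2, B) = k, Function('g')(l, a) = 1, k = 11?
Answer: 46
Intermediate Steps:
B = Rational(11, 2) (B = Mul(Rational(1, 2), 11) = Rational(11, 2) ≈ 5.5000)
x = 1 (x = Add(Add(21, 1), -21) = Add(22, -21) = 1)
Mul(Add(Function('c')(Z, B), Function('v')(2)), x) = Mul(Add(Mul(8, Rational(11, 2)), 2), 1) = Mul(Add(44, 2), 1) = Mul(46, 1) = 46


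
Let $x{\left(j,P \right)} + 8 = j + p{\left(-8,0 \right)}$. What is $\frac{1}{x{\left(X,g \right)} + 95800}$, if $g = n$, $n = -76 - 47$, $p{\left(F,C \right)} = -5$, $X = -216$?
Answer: $\frac{1}{95571} \approx 1.0463 \cdot 10^{-5}$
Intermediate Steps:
$n = -123$
$g = -123$
$x{\left(j,P \right)} = -13 + j$ ($x{\left(j,P \right)} = -8 + \left(j - 5\right) = -8 + \left(-5 + j\right) = -13 + j$)
$\frac{1}{x{\left(X,g \right)} + 95800} = \frac{1}{\left(-13 - 216\right) + 95800} = \frac{1}{-229 + 95800} = \frac{1}{95571}$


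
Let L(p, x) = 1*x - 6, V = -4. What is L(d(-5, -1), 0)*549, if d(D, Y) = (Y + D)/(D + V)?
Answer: -3294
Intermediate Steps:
d(D, Y) = (D + Y)/(-4 + D) (d(D, Y) = (Y + D)/(D - 4) = (D + Y)/(-4 + D))
L(p, x) = -6 + x (L(p, x) = x - 6 = -6 + x)
L(d(-5, -1), 0)*549 = (-6 + 0)*549 = -6*549 = -3294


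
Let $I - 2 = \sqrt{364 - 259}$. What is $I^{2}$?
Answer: $\left(2 + \sqrt{105}\right)^{2} \approx 149.99$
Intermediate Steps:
$I = 2 + \sqrt{105}$ ($I = 2 + \sqrt{364 - 259} = 2 + \sqrt{105} \approx 12.247$)
$I^{2} = \left(2 + \sqrt{105}\right)^{2}$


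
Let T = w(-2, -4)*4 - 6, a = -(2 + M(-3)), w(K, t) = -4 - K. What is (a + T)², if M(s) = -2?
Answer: 196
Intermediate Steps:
a = 0 (a = -(2 - 2) = -1*0 = 0)
T = -14 (T = (-4 - 1*(-2))*4 - 6 = (-4 + 2)*4 - 6 = -2*4 - 6 = -8 - 6 = -14)
(a + T)² = (0 - 14)² = (-14)² = 196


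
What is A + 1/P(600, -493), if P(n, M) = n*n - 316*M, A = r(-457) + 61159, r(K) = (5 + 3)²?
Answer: 31578088725/515788 ≈ 61223.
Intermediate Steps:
r(K) = 64 (r(K) = 8² = 64)
A = 61223 (A = 64 + 61159 = 61223)
P(n, M) = n² - 316*M
A + 1/P(600, -493) = 61223 + 1/(600² - 316*(-493)) = 61223 + 1/(360000 + 155788) = 61223 + 1/515788 = 31578088725/515788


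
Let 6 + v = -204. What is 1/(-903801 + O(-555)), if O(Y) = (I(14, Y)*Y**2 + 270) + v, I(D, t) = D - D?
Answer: -1/903741 ≈ -1.1065e-6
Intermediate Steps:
I(D, t) = 0
v = -210 (v = -6 - 204 = -210)
O(Y) = 60 (O(Y) = (0*Y**2 + 270) - 210 = (0 + 270) - 210 = 270 - 210 = 60)
1/(-903801 + O(-555)) = 1/(-903801 + 60) = 1/(-903741) = -1/903741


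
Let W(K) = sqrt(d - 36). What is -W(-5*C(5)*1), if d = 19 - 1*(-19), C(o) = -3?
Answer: -sqrt(2) ≈ -1.4142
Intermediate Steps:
d = 38 (d = 19 + 19 = 38)
W(K) = sqrt(2) (W(K) = sqrt(38 - 36) = sqrt(2))
-W(-5*C(5)*1) = -sqrt(2)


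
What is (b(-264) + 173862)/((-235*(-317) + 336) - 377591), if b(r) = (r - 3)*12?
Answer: -9481/16820 ≈ -0.56367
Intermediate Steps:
b(r) = -36 + 12*r (b(r) = (-3 + r)*12 = -36 + 12*r)
(b(-264) + 173862)/((-235*(-317) + 336) - 377591) = ((-36 + 12*(-264)) + 173862)/((-235*(-317) + 336) - 377591) = ((-36 - 3168) + 173862)/((74495 + 336) - 377591) = (-3204 + 173862)/(74831 - 377591) = 170658/(-302760) = 170658*(-1/302760) = -9481/16820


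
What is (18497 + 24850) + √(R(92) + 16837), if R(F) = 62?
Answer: 43347 + √16899 ≈ 43477.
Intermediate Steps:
(18497 + 24850) + √(R(92) + 16837) = (18497 + 24850) + √(62 + 16837) = 43347 + √16899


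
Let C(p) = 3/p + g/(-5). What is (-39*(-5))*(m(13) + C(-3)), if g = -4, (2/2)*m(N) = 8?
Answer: 1521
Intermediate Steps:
m(N) = 8
C(p) = 4/5 + 3/p (C(p) = 3/p - 4/(-5) = 3/p - 4*(-1/5) = 3/p + 4/5 = 4/5 + 3/p)
(-39*(-5))*(m(13) + C(-3)) = (-39*(-5))*(8 + (4/5 + 3/(-3))) = 195*(8 + (4/5 + 3*(-1/3))) = 195*(8 + (4/5 - 1)) = 195*(8 - 1/5) = 195*(39/5) = 1521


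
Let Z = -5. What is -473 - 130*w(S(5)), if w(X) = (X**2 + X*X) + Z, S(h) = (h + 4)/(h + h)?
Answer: -168/5 ≈ -33.600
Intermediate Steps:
S(h) = (4 + h)/(2*h) (S(h) = (4 + h)/((2*h)) = (4 + h)*(1/(2*h)) = (4 + h)/(2*h))
w(X) = -5 + 2*X**2 (w(X) = (X**2 + X*X) - 5 = (X**2 + X**2) - 5 = 2*X**2 - 5 = -5 + 2*X**2)
-473 - 130*w(S(5)) = -473 - 130*(-5 + 2*((1/2)*(4 + 5)/5)**2) = -473 - 130*(-5 + 2*((1/2)*(1/5)*9)**2) = -473 - 130*(-5 + 2*(9/10)**2) = -473 - 130*(-5 + 2*(81/100)) = -473 - 130*(-5 + 81/50) = -473 - 130*(-169/50) = -473 + 2197/5 = -168/5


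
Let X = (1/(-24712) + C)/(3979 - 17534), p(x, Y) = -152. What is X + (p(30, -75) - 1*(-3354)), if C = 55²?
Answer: 1072502900521/334971160 ≈ 3201.8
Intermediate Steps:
C = 3025
X = -74753799/334971160 (X = (1/(-24712) + 3025)/(3979 - 17534) = (-1/24712 + 3025)/(-13555) = (74753799/24712)*(-1/13555) = -74753799/334971160 ≈ -0.22316)
X + (p(30, -75) - 1*(-3354)) = -74753799/334971160 + (-152 - 1*(-3354)) = -74753799/334971160 + (-152 + 3354) = -74753799/334971160 + 3202 = 1072502900521/334971160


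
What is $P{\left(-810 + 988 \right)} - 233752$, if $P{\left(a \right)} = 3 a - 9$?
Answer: $-233227$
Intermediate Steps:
$P{\left(a \right)} = -9 + 3 a$
$P{\left(-810 + 988 \right)} - 233752 = \left(-9 + 3 \left(-810 + 988\right)\right) - 233752 = \left(-9 + 3 \cdot 178\right) - 233752 = \left(-9 + 534\right) - 233752 = 525 - 233752 = -233227$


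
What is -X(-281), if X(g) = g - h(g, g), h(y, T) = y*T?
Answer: 79242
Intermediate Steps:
h(y, T) = T*y
X(g) = g - g² (X(g) = g - g*g = g - g²)
-X(-281) = -(-281)*(1 - 1*(-281)) = -(-281)*(1 + 281) = -(-281)*282 = -1*(-79242) = 79242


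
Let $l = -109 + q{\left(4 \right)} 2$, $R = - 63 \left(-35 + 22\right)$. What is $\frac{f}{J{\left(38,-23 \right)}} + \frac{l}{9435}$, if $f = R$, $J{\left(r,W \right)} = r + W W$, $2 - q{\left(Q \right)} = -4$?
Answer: $\frac{40594}{28305} \approx 1.4342$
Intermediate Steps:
$q{\left(Q \right)} = 6$ ($q{\left(Q \right)} = 2 - -4 = 2 + 4 = 6$)
$J{\left(r,W \right)} = r + W^{2}$
$R = 819$ ($R = \left(-63\right) \left(-13\right) = 819$)
$f = 819$
$l = -97$ ($l = -109 + 6 \cdot 2 = -109 + 12 = -97$)
$\frac{f}{J{\left(38,-23 \right)}} + \frac{l}{9435} = \frac{819}{38 + \left(-23\right)^{2}} - \frac{97}{9435} = \frac{819}{38 + 529} - \frac{97}{9435} = \frac{819}{567} - \frac{97}{9435} = 819 \cdot \frac{1}{567} - \frac{97}{9435} = \frac{13}{9} - \frac{97}{9435} = \frac{40594}{28305}$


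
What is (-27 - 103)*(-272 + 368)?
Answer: -12480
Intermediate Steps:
(-27 - 103)*(-272 + 368) = -130*96 = -12480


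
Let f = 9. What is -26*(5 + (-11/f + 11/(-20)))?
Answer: -7553/90 ≈ -83.922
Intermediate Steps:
-26*(5 + (-11/f + 11/(-20))) = -26*(5 + (-11/9 + 11/(-20))) = -26*(5 + (-11*⅑ + 11*(-1/20))) = -26*(5 + (-11/9 - 11/20)) = -26*(5 - 319/180) = -26*581/180 = -7553/90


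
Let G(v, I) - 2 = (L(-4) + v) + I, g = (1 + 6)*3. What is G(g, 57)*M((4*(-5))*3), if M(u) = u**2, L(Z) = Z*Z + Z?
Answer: 331200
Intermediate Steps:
L(Z) = Z + Z**2 (L(Z) = Z**2 + Z = Z + Z**2)
g = 21 (g = 7*3 = 21)
G(v, I) = 14 + I + v (G(v, I) = 2 + ((-4*(1 - 4) + v) + I) = 2 + ((-4*(-3) + v) + I) = 2 + ((12 + v) + I) = 2 + (12 + I + v) = 14 + I + v)
G(g, 57)*M((4*(-5))*3) = (14 + 57 + 21)*((4*(-5))*3)**2 = 92*(-20*3)**2 = 92*(-60)**2 = 92*3600 = 331200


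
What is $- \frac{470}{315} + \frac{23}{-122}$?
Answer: $- \frac{12917}{7686} \approx -1.6806$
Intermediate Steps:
$- \frac{470}{315} + \frac{23}{-122} = \left(-470\right) \frac{1}{315} + 23 \left(- \frac{1}{122}\right) = - \frac{94}{63} - \frac{23}{122} = - \frac{12917}{7686}$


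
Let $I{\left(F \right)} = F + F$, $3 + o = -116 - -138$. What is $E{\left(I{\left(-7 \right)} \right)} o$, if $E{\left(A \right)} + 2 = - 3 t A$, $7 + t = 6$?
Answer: $-836$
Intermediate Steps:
$o = 19$ ($o = -3 - -22 = -3 + \left(-116 + 138\right) = -3 + 22 = 19$)
$I{\left(F \right)} = 2 F$
$t = -1$ ($t = -7 + 6 = -1$)
$E{\left(A \right)} = -2 + 3 A$ ($E{\left(A \right)} = -2 + \left(-3\right) \left(-1\right) A = -2 + 3 A$)
$E{\left(I{\left(-7 \right)} \right)} o = \left(-2 + 3 \cdot 2 \left(-7\right)\right) 19 = \left(-2 + 3 \left(-14\right)\right) 19 = \left(-2 - 42\right) 19 = \left(-44\right) 19 = -836$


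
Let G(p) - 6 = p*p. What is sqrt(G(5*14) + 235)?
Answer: sqrt(5141) ≈ 71.701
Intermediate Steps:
G(p) = 6 + p**2 (G(p) = 6 + p*p = 6 + p**2)
sqrt(G(5*14) + 235) = sqrt((6 + (5*14)**2) + 235) = sqrt((6 + 70**2) + 235) = sqrt((6 + 4900) + 235) = sqrt(4906 + 235) = sqrt(5141)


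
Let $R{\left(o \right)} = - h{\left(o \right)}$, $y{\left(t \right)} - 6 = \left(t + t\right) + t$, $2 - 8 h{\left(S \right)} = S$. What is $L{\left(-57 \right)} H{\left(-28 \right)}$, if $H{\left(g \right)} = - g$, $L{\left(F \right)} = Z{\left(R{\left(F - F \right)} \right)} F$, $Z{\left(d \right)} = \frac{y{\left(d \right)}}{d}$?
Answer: $33516$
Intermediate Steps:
$h{\left(S \right)} = \frac{1}{4} - \frac{S}{8}$
$y{\left(t \right)} = 6 + 3 t$ ($y{\left(t \right)} = 6 + \left(\left(t + t\right) + t\right) = 6 + \left(2 t + t\right) = 6 + 3 t$)
$R{\left(o \right)} = - \frac{1}{4} + \frac{o}{8}$ ($R{\left(o \right)} = - (\frac{1}{4} - \frac{o}{8}) = - \frac{1}{4} + \frac{o}{8}$)
$Z{\left(d \right)} = \frac{6 + 3 d}{d}$
$L{\left(F \right)} = - 21 F$ ($L{\left(F \right)} = \left(3 + \frac{6}{- \frac{1}{4} + \frac{F - F}{8}}\right) F = \left(3 + \frac{6}{- \frac{1}{4} + \frac{1}{8} \cdot 0}\right) F = \left(3 + \frac{6}{- \frac{1}{4} + 0}\right) F = \left(3 + \frac{6}{- \frac{1}{4}}\right) F = \left(3 + 6 \left(-4\right)\right) F = \left(3 - 24\right) F = - 21 F$)
$L{\left(-57 \right)} H{\left(-28 \right)} = \left(-21\right) \left(-57\right) \left(\left(-1\right) \left(-28\right)\right) = 1197 \cdot 28 = 33516$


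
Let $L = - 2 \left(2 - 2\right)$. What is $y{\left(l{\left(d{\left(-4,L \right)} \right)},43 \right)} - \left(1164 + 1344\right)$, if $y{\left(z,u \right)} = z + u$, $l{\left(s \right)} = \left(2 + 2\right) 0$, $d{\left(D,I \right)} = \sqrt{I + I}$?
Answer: $-2465$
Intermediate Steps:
$L = 0$ ($L = \left(-2\right) 0 = 0$)
$d{\left(D,I \right)} = \sqrt{2} \sqrt{I}$ ($d{\left(D,I \right)} = \sqrt{2 I} = \sqrt{2} \sqrt{I}$)
$l{\left(s \right)} = 0$ ($l{\left(s \right)} = 4 \cdot 0 = 0$)
$y{\left(z,u \right)} = u + z$
$y{\left(l{\left(d{\left(-4,L \right)} \right)},43 \right)} - \left(1164 + 1344\right) = \left(43 + 0\right) - \left(1164 + 1344\right) = 43 - 2508 = -2465$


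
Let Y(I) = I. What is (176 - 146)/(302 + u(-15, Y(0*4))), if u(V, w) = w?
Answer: 15/151 ≈ 0.099338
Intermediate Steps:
(176 - 146)/(302 + u(-15, Y(0*4))) = (176 - 146)/(302 + 0*4) = 30/(302 + 0) = 30/302 = 30*(1/302) = 15/151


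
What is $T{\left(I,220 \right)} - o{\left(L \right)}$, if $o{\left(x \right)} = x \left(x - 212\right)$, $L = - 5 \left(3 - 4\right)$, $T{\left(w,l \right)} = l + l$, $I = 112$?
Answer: $1475$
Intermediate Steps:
$T{\left(w,l \right)} = 2 l$
$L = 5$ ($L = \left(-5\right) \left(-1\right) = 5$)
$o{\left(x \right)} = x \left(-212 + x\right)$
$T{\left(I,220 \right)} - o{\left(L \right)} = 2 \cdot 220 - 5 \left(-212 + 5\right) = 440 - 5 \left(-207\right) = 440 - -1035 = 440 + 1035 = 1475$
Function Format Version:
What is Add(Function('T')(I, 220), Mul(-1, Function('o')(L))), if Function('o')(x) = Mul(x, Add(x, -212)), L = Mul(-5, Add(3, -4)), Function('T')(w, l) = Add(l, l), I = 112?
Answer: 1475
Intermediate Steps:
Function('T')(w, l) = Mul(2, l)
L = 5 (L = Mul(-5, -1) = 5)
Function('o')(x) = Mul(x, Add(-212, x))
Add(Function('T')(I, 220), Mul(-1, Function('o')(L))) = Add(Mul(2, 220), Mul(-1, Mul(5, Add(-212, 5)))) = Add(440, Mul(-1, Mul(5, -207))) = Add(440, Mul(-1, -1035)) = Add(440, 1035) = 1475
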